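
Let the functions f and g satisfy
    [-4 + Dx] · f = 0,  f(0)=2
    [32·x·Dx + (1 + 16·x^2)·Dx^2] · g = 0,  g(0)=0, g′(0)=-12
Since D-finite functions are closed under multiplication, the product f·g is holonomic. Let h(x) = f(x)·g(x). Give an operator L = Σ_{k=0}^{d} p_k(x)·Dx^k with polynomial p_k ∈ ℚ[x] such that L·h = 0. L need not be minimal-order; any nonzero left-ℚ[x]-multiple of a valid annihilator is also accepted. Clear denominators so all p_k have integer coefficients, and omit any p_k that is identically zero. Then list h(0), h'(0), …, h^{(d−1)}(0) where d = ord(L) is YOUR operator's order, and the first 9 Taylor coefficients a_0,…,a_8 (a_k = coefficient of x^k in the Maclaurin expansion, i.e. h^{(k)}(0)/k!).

f: a_k = 2, 8, 16, 64/3, 64/3, 256/15, 512/45, 2048/315, 1024/315, …
g: a_k = 0, -12, 0, 64, 0, -3072/5, 0, 49152/7, 0, …
Product ⇒ symmetric product L₀, ord ≤ 2.
L = (16 - 128·x + 256·x^2) + (-8 + 32·x - 128·x^2)·Dx + (1 + 16·x^2)·Dx^2  (order 2).
h: a_k = 0, -24, -96, -64, 256, -2304/5, -11264/3, 190464/35, 925696/21, …
ICs: h(0) = 0, h′(0) = -24.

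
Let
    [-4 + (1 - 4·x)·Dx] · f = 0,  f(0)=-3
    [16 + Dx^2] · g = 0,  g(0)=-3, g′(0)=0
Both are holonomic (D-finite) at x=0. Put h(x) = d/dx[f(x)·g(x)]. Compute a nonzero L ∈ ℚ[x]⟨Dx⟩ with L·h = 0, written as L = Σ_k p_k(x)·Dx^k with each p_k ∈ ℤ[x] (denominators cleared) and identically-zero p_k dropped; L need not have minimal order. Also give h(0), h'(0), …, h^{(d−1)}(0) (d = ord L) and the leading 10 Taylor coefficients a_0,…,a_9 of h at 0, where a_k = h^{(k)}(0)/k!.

f: a_k = -3, -12, -48, -192, -768, -3072, -12288, -49152, -196608, -786432, …
g: a_k = -3, 0, 24, 0, -32, 0, 256/15, 0, -512/105, 0, …
L₀ := L_f ⊗_s L_g (sym. prod.), ord ≤ 2.
h₀' ⇒ L via d/dx closure of L₀.
L = (-16 - 128·x + 256·x^2) + (-8 + 32·x)·Dx + (1 - 8·x + 16·x^2)·Dx^2  (order 2).
h: a_k = 36, 144, 864, 4992, 24960, 597504/5, 2788352/5, 17846272/7, 80308224/7, 16061636608/315, …
ICs: h(0) = 36, h′(0) = 144.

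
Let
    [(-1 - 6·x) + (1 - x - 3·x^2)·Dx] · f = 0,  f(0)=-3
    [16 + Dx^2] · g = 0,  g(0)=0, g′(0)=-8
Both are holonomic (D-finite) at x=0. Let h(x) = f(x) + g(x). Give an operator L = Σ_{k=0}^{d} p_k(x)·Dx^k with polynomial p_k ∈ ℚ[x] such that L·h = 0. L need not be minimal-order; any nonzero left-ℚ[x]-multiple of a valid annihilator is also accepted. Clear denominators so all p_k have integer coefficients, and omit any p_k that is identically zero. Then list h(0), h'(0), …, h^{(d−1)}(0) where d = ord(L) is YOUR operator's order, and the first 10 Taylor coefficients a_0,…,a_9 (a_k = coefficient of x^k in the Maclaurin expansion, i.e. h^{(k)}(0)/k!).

f: a_k = -3, -3, -12, -21, -57, -120, -291, -651, -1524, -3477, …
g: a_k = 0, -8, 0, 64/3, 0, -256/15, 0, 2048/315, 0, -4096/2835, …
L₀ := lclm(L_f,L_g); ord L₀ ≤ 1+2.
L = (464 + 2816·x + 416·x^2 + 2112·x^3 + 5760·x^4 + 6912·x^5) + (-192 + 304·x + 672·x^2 - 1312·x^3 - 1008·x^4 + 3456·x^5 + 3456·x^6)·Dx + (29 + 176·x + 26·x^2 + 132·x^3 + 360·x^4 + 432·x^5)·Dx^2 + (-12 + 19·x + 42·x^2 - 82·x^3 - 63·x^4 + 216·x^5 + 216·x^6)·Dx^3  (order 3).
h: a_k = -3, -11, -12, 1/3, -57, -2056/15, -291, -203017/315, -1524, -9861391/2835, …
ICs: h(0) = -3, h′(0) = -11, h′′(0) = -24.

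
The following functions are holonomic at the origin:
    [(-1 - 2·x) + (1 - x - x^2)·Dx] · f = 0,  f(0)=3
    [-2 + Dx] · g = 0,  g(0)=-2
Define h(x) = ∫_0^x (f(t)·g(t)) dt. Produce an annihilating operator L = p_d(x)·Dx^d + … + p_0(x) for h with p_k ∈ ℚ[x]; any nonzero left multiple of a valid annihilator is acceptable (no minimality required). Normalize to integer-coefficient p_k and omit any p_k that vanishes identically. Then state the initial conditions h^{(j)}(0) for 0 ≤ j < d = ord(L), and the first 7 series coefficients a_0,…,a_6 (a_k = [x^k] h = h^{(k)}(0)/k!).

f: a_k = 3, 3, 6, 9, 15, 24, 39, …
g: a_k = -2, -4, -4, -8/3, -4/3, -8/15, -8/45, …
L₀ := L_f ⊗_s L_g (sym. prod.), ord ≤ 1.
Integrate: L := L₀·Dx.
L = (3 - 2·x^2)·Dx + (-1 + x + x^2)·Dx^2  (order 2).
h: a_k = 0, -6, -9, -12, -31/2, -102/5, -138/5, …
ICs: h(0) = 0, h′(0) = -6.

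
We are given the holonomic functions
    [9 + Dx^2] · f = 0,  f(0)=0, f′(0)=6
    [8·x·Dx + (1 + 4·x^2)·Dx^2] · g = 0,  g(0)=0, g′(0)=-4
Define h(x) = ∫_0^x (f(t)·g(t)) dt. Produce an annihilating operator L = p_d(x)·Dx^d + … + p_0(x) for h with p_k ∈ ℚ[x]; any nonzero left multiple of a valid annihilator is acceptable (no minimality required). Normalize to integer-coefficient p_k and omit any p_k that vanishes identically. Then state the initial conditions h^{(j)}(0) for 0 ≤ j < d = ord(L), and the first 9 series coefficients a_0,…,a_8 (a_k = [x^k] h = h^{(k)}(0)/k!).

f: a_k = 0, 6, 0, -9, 0, 81/20, 0, -243/280, 0, …
g: a_k = 0, -4, 0, 16/3, 0, -64/5, 0, 256/7, 0, …
f·g: L₀ = L_f ⊗_s L_g, ord ≤ 2·2.
h=∫₀ˣh₀: take L = L₀·Dx.
L = (2925 + 31536·x^2 + 95904·x^4 + 186624·x^6 + 186624·x^8)·Dx + (2448·x + 20160·x^3 + 62208·x^5 + 82944·x^7)·Dx^2 + (442 + 5088·x^2 + 19008·x^4 + 41472·x^6 + 41472·x^8)·Dx^3 + (272·x + 2240·x^3 + 6912·x^5 + 9216·x^7)·Dx^4 + (13 + 176·x^2 + 928·x^4 + 2304·x^6 + 2304·x^8)·Dx^5  (order 5).
h: a_k = 0, 0, 0, -8, 0, 68/5, 0, -141/7, 0, …
ICs: h(0) = 0, h′(0) = 0, h′′(0) = 0, h′′′(0) = -48, h′′′′(0) = 0.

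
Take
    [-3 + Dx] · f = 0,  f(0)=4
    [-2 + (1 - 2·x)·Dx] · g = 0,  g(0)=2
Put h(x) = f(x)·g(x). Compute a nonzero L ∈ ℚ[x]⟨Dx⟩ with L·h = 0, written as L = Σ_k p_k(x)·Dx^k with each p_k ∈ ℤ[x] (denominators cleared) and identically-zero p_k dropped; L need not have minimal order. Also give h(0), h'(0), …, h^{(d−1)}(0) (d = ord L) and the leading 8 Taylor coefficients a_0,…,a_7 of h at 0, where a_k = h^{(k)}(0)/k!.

f: a_k = 4, 12, 18, 18, 27/2, 81/10, 81/20, 243/140, …
g: a_k = 2, 4, 8, 16, 32, 64, 128, 256, …
f·g: L₀ = L_f ⊗_s L_g, ord ≤ 1·1.
L = (5 - 6·x) + (-1 + 2·x)·Dx  (order 1).
h: a_k = 8, 40, 116, 268, 563, 5711/5, 4585/2, 321193/70, …
ICs: h(0) = 8.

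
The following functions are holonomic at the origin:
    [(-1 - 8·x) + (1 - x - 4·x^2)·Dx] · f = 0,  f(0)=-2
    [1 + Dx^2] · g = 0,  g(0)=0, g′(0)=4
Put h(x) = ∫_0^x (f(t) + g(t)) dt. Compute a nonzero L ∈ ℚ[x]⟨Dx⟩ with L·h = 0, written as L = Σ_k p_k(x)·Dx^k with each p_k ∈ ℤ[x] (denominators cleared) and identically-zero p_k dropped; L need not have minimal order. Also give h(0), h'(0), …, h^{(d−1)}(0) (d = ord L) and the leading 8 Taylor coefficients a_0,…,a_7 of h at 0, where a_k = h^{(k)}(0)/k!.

f: a_k = -2, -2, -10, -18, -58, -130, -362, -882, …
g: a_k = 0, 4, 0, -2/3, 0, 1/30, 0, -1/1260, …
L₀ := lclm(L_f,L_g); ord L₀ ≤ 1+2.
h=∫h₀ ⇒ L = L₀·Dx.
L = (55 + 486·x + 553·x^2 + 1488·x^3 + 80·x^4 + 128·x^5)·Dx + (-11 - 11·x - 23·x^2 + 169·x^3 + 348·x^4 + 48·x^5 + 64·x^6)·Dx^2 + (55 + 486·x + 553·x^2 + 1488·x^3 + 80·x^4 + 128·x^5)·Dx^3 + (-11 - 11·x - 23·x^2 + 169·x^3 + 348·x^4 + 48·x^5 + 64·x^6)·Dx^4  (order 4).
h: a_k = 0, -2, 1, -10/3, -14/3, -58/5, -3899/180, -362/7, …
ICs: h(0) = 0, h′(0) = -2, h′′(0) = 2, h′′′(0) = -20.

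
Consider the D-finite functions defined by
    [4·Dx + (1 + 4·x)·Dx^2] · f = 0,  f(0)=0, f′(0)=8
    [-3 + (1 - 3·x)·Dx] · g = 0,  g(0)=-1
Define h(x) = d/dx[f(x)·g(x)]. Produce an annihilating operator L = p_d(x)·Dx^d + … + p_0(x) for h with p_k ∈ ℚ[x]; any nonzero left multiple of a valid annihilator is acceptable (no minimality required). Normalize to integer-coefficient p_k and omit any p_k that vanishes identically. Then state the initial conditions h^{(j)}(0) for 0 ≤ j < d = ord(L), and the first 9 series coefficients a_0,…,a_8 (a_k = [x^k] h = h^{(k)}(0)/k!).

f: a_k = 0, 8, -16, 128/3, -128, 2048/5, -4096/3, 32768/7, -16384, …
g: a_k = -1, -3, -9, -27, -81, -243, -729, -2187, -6561, …
Sym-product of L_f,L_g gives L₀ (≤ ord 2).
Differentiate: ansatz ord ≤ ord L₀ ⇒ L.
L = 48 + (1 + 60·x)·Dx + (-1 - x + 12·x^2)·Dx^2  (order 2).
h: a_k = -8, -16, -200, -288, -3128, -15344/5, -217544/5, -633536/35, -20488264/35, …
ICs: h(0) = -8, h′(0) = -16.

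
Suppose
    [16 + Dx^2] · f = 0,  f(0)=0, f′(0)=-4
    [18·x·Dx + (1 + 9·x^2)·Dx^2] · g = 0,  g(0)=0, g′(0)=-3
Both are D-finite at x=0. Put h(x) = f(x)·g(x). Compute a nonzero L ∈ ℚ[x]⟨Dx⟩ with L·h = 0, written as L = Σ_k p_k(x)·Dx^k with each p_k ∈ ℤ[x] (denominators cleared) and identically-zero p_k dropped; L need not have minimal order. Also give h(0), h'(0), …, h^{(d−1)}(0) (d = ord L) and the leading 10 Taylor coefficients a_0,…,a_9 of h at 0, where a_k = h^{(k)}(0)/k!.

f: a_k = 0, -4, 0, 32/3, 0, -128/15, 0, 1024/315, 0, -2048/2835, …
g: a_k = 0, -3, 0, 9, 0, -243/5, 0, 2187/7, 0, -2187, …
Product ⇒ symmetric product L₀, ord ≤ 4.
L = (20800 + 494784·x^2 + 2923776·x^4 + 11943936·x^6 + 26873856·x^8) + (19584·x + 342144·x^3 + 2239488·x^5 + 6718464·x^7)·Dx + (1700 + 42732·x^2 + 318816·x^4 + 1492992·x^6 + 3359232·x^8)·Dx^2 + (1224·x + 21384·x^3 + 139968·x^5 + 419904·x^7)·Dx^3 + (25 + 738·x^2 + 8505·x^4 + 46656·x^6 + 104976·x^8)·Dx^4  (order 4).
h: a_k = 0, 0, 12, 0, -68, 0, 316, 0, -5564/3, 0, …
ICs: h(0) = 0, h′(0) = 0, h′′(0) = 24, h′′′(0) = 0.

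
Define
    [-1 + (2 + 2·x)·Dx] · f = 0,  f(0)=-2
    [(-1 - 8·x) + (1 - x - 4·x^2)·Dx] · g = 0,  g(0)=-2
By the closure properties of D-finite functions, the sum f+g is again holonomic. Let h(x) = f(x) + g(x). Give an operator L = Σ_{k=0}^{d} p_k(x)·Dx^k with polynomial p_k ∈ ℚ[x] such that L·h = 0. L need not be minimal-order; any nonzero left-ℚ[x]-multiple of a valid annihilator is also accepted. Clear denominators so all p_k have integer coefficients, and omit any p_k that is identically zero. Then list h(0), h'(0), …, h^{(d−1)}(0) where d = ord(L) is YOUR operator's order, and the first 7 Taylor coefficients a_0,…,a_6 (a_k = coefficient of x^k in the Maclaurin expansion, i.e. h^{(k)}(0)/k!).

f: a_k = -2, -1, 1/4, -1/8, 5/64, -7/128, 21/512, …
g: a_k = -2, -2, -10, -18, -58, -130, -362, …
L₀ := lclm(L_f,L_g); ord L₀ ≤ 1+1.
L = (21 + 75·x + 228·x^2 + 160·x^3) + (-41 - 174·x - 609·x^2 - 872·x^3 - 400·x^4)·Dx + (2 + 38·x + 30·x^2 - 198·x^3 - 352·x^4 - 160·x^5)·Dx^2  (order 2).
h: a_k = -4, -3, -39/4, -145/8, -3707/64, -16647/128, -185323/512, …
ICs: h(0) = -4, h′(0) = -3.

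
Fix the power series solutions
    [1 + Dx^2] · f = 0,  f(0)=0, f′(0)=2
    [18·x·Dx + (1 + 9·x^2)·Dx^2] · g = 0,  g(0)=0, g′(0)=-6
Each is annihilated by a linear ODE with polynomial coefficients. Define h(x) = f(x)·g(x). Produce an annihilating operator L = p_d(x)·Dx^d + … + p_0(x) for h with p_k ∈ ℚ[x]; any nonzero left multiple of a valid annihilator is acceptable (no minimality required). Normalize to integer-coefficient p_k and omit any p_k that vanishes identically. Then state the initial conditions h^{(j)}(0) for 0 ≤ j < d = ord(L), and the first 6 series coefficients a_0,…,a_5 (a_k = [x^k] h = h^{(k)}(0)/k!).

f: a_k = 0, 2, 0, -1/3, 0, 1/60, …
g: a_k = 0, -6, 0, 18, 0, -486/5, …
f·g: L₀ = L_f ⊗_s L_g, ord ≤ 2·2.
L = (370 + 9594·x^2 + 4131·x^4 + 2916·x^6 + 6561·x^8) + (684·x + 6804·x^3 + 8748·x^5 + 26244·x^7)·Dx + (380 + 9792·x^2 + 5346·x^4 + 5832·x^6 + 13122·x^8)·Dx^2 + (684·x + 6804·x^3 + 8748·x^5 + 26244·x^7)·Dx^3 + (10 + 198·x^2 + 1215·x^4 + 2916·x^6 + 6561·x^8)·Dx^4  (order 4).
h: a_k = 0, 0, -12, 0, 38, 0, …
ICs: h(0) = 0, h′(0) = 0, h′′(0) = -24, h′′′(0) = 0.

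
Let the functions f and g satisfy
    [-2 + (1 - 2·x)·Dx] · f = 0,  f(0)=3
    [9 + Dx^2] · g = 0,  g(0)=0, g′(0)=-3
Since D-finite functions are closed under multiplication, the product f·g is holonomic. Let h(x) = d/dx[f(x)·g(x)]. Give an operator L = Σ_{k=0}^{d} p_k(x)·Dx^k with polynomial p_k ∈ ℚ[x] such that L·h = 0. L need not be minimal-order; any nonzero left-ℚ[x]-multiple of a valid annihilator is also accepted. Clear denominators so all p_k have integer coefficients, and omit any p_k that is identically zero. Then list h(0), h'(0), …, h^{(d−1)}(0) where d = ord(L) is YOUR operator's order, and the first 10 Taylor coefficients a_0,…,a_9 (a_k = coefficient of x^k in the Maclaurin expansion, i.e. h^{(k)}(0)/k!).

f: a_k = 3, 6, 12, 24, 48, 96, 192, 384, 768, 1536, …
g: a_k = 0, -3, 0, 9/2, 0, -81/40, 0, 243/560, 0, -243/4480, …
f·g: L₀ = L_f ⊗_s L_g, ord ≤ 1·2.
h₀' ⇒ L via d/dx closure of L₀.
L = (1 - 36·x + 36·x^2) + (-4 + 8·x)·Dx + (1 - 4·x + 4·x^2)·Dx^2  (order 2).
h: a_k = -9, -36, -135/2, -180, -3843/8, -11529/10, -214479/80, -214479/35, -61776513/4480, -6864057/224, …
ICs: h(0) = -9, h′(0) = -36.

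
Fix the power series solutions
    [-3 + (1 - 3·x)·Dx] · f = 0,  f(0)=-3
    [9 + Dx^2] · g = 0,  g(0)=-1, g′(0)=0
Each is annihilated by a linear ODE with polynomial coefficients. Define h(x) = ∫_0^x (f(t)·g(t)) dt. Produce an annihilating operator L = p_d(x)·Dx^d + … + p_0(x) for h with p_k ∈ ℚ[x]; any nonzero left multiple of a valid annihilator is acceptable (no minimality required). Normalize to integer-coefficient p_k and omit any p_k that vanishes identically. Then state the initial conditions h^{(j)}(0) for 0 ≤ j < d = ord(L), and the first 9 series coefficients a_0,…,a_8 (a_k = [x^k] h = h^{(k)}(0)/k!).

f: a_k = -3, -9, -27, -81, -243, -729, -2187, -6561, -19683, …
g: a_k = -1, 0, 9/2, 0, -27/8, 0, 81/80, 0, -729/4480, …
Sym-product of L_f,L_g gives L₀ (≤ ord 2).
h=∫h₀ ⇒ L = L₀·Dx.
L = (-9 + 27·x)·Dx + 6·Dx^2 + (-1 + 3·x)·Dx^3  (order 3).
h: a_k = 0, 3, 9/2, 9/2, 81/8, 1053/40, 1053/16, 94527/560, 283581/640, …
ICs: h(0) = 0, h′(0) = 3, h′′(0) = 9.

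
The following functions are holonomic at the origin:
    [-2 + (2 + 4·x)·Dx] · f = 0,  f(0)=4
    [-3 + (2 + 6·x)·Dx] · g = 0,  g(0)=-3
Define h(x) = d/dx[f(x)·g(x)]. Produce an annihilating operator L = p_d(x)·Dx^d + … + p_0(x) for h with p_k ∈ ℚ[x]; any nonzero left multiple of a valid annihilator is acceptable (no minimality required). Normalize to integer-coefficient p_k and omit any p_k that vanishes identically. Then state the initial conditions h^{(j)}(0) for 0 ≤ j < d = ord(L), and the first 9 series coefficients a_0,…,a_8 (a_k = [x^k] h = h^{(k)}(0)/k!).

f: a_k = 4, 4, -2, 2, -5/2, 7/2, -21/4, 33/4, -429/32, …
g: a_k = -3, -9/2, 27/8, -81/16, 1215/128, -5103/256, 45927/1024, -216513/2048, 8444007/32768, …
Sym-product of L_f,L_g gives L₀ (≤ ord 1).
Derive L from L₀ (diff closure).
L = -1 + (-10 - 74·x - 180·x^2 - 144·x^3)·Dx  (order 1).
h: a_k = -30, 3, -45/4, 303/8, -7725/64, 47709/128, -578025/512, 3459015/1024, -164299725/16384, …
ICs: h(0) = -30.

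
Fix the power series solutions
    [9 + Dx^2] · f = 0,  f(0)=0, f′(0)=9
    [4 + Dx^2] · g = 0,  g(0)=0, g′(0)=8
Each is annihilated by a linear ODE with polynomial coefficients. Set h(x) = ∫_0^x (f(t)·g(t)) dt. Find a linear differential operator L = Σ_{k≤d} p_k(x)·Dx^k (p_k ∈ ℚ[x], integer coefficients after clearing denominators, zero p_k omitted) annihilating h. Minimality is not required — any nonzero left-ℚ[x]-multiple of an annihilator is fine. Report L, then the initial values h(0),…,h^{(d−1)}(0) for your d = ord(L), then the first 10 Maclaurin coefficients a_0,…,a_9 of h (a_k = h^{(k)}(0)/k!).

L = 25·Dx + 26·Dx^3 + Dx^5  (order 5).
h: a_k = 0, 0, 0, 24, 0, -156/5, 0, 93/5, 0, -4069/630, …
ICs: h(0) = 0, h′(0) = 0, h′′(0) = 0, h′′′(0) = 144, h′′′′(0) = 0.

f: a_k = 0, 9, 0, -27/2, 0, 243/40, 0, -729/560, 0, 729/4480, …
g: a_k = 0, 8, 0, -16/3, 0, 16/15, 0, -32/315, 0, 16/2835, …
Product ⇒ symmetric product L₀, ord ≤ 4.
∫: right-multiply L₀ by Dx.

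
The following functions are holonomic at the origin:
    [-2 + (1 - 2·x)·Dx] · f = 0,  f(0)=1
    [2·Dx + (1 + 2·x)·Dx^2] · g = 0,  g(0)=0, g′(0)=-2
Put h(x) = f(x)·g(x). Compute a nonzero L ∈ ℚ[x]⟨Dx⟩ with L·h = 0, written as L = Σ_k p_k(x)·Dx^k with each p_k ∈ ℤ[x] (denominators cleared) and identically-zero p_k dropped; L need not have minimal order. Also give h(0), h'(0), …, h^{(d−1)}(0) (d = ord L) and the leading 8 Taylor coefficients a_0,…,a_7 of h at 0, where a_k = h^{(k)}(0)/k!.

f: a_k = 1, 2, 4, 8, 16, 32, 64, 128, …
g: a_k = 0, -2, 2, -8/3, 4, -32/5, 32/3, -128/7, …
Product ⇒ symmetric product L₀, ord ≤ 2.
L = 4 + (2 + 12·x)·Dx + (-1 + 4·x^2)·Dx^2  (order 2).
h: a_k = 0, -2, -2, -20/3, -28/3, -376/15, -592/15, -10208/105, …
ICs: h(0) = 0, h′(0) = -2.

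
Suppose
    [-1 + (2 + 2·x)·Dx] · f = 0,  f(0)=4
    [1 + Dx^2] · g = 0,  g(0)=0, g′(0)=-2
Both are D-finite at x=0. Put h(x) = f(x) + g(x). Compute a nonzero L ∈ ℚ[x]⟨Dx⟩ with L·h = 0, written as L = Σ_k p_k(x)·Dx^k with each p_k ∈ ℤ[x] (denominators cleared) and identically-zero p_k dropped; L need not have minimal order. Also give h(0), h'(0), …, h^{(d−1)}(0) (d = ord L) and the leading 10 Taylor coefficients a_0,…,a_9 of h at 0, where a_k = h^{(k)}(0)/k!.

L = (-7 - 8·x - 4·x^2) + (6 + 22·x + 24·x^2 + 8·x^3)·Dx + (-7 - 8·x - 4·x^2)·Dx^2 + (6 + 22·x + 24·x^2 + 8·x^3)·Dx^3  (order 3).
h: a_k = 4, 0, -1/2, 7/12, -5/32, 89/960, -21/256, 10459/161280, -429/8192, 2026769/46448640, …
ICs: h(0) = 4, h′(0) = 0, h′′(0) = -1.

f: a_k = 4, 2, -1/2, 1/4, -5/32, 7/64, -21/256, 33/512, -429/8192, 715/16384, …
g: a_k = 0, -2, 0, 1/3, 0, -1/60, 0, 1/2520, 0, -1/181440, …
Sum ⇒ L₀ = lclm(L_f,L_g) in ℚ(x)⟨Dx⟩.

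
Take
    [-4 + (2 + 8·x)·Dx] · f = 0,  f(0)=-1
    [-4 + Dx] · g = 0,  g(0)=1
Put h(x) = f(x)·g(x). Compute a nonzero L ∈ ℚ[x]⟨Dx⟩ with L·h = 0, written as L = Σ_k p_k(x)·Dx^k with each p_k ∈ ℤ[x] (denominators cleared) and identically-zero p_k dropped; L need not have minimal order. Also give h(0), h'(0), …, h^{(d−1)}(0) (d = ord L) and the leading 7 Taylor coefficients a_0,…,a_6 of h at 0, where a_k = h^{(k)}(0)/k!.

f: a_k = -1, -2, 2, -4, 10, -28, 84, …
g: a_k = 1, 4, 8, 32/3, 32/3, 128/15, 256/45, …
Sym-product of L_f,L_g gives L₀ (≤ ord 1).
L = (-6 - 16·x) + (1 + 4·x)·Dx  (order 1).
h: a_k = -1, -6, -14, -68/3, -22, -428/15, 356/45, …
ICs: h(0) = -1.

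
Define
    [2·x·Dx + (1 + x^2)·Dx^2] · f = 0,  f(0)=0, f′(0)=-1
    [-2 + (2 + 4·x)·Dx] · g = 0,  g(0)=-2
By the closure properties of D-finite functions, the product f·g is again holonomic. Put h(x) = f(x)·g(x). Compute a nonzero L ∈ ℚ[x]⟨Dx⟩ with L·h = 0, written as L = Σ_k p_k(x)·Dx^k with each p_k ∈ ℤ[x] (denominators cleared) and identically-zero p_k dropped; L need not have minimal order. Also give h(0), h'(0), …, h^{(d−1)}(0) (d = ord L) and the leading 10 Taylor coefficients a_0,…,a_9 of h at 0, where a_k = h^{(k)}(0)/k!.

L = (3 - 2·x - x^2) + (-2 - 2·x + 6·x^2 + 4·x^3)·Dx + (1 + 4·x + 5·x^2 + 4·x^3 + 4·x^4)·Dx^2  (order 2).
h: a_k = 0, 2, 2, -5/3, 1/3, -31/60, 109/60, -2263/840, 2903/840, -23035/4032, …
ICs: h(0) = 0, h′(0) = 2.

f: a_k = 0, -1, 0, 1/3, 0, -1/5, 0, 1/7, 0, -1/9, …
g: a_k = -2, -2, 1, -1, 5/4, -7/4, 21/8, -33/8, 429/64, -715/64, …
Sym-product of L_f,L_g gives L₀ (≤ ord 2).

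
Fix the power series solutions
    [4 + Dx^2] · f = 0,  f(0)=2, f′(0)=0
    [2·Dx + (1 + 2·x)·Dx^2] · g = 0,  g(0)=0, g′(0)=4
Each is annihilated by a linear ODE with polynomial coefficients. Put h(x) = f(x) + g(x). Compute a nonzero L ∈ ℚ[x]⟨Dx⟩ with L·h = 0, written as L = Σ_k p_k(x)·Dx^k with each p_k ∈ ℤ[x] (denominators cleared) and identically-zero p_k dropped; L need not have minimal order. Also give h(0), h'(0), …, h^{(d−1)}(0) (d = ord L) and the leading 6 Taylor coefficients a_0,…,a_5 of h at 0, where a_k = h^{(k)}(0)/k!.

L = (56 + 32·x + 32·x^2)·Dx + (12 + 40·x + 48·x^2 + 32·x^3)·Dx^2 + (14 + 8·x + 8·x^2)·Dx^3 + (3 + 10·x + 12·x^2 + 8·x^3)·Dx^4  (order 4).
h: a_k = 2, 4, -8, 16/3, -20/3, 64/5, …
ICs: h(0) = 2, h′(0) = 4, h′′(0) = -16, h′′′(0) = 32.

f: a_k = 2, 0, -4, 0, 4/3, 0, …
g: a_k = 0, 4, -4, 16/3, -8, 64/5, …
L₀ := lclm(L_f,L_g); ord L₀ ≤ 2+2.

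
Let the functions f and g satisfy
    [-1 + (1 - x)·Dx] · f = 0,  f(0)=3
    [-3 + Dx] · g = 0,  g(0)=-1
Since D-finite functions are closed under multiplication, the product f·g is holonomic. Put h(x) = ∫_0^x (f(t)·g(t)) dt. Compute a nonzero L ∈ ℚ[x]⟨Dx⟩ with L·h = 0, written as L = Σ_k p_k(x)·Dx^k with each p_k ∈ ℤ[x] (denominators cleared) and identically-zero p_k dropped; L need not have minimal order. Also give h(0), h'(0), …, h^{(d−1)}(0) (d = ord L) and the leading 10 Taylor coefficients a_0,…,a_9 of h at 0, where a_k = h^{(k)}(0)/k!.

f: a_k = 3, 3, 3, 3, 3, 3, 3, 3, 3, 3, …
g: a_k = -1, -3, -9/2, -9/2, -27/8, -81/40, -81/80, -243/560, -729/4480, -243/4480, …
L₀ := L_f ⊗_s L_g (sym. prod.), ord ≤ 1.
h=∫₀ˣh₀: take L = L₀·Dx.
L = (4 - 3·x)·Dx + (-1 + x)·Dx^2  (order 2).
h: a_k = 0, -3, -6, -17/2, -39/4, -393/40, -46/5, -4659/560, -16671/2240, -89641/13440, …
ICs: h(0) = 0, h′(0) = -3.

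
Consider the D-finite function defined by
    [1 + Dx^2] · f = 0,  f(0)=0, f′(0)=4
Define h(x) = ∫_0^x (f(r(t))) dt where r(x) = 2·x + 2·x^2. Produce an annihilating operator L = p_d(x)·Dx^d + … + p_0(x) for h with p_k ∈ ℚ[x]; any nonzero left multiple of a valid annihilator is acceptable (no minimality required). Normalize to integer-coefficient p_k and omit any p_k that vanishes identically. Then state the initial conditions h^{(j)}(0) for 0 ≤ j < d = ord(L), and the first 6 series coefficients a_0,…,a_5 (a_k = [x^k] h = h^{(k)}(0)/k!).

f: a_k = 0, 4, 0, -2/3, 0, 1/30, …
h₀=f(r): pull back L_f along r ⇒ L₀.
∫: right-multiply L₀ by Dx.
L = (4 + 24·x + 48·x^2 + 32·x^3)·Dx - 2·Dx^2 + (1 + 2·x)·Dx^3  (order 3).
h: a_k = 0, 0, 4, 8/3, -4/3, -16/5, …
ICs: h(0) = 0, h′(0) = 0, h′′(0) = 8.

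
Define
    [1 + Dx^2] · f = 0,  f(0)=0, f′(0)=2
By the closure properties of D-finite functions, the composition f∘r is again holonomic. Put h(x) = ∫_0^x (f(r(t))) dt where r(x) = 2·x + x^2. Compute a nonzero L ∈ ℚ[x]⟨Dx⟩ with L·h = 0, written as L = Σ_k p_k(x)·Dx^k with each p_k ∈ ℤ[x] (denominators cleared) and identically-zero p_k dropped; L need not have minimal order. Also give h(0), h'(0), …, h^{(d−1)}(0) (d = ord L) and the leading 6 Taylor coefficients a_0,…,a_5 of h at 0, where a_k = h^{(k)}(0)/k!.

f: a_k = 0, 2, 0, -1/3, 0, 1/60, …
Change of var in L_f (x↦r) gives L₀.
h=∫h₀ ⇒ L = L₀·Dx.
L = (4 + 12·x + 12·x^2 + 4·x^3)·Dx - Dx^2 + (1 + x)·Dx^3  (order 3).
h: a_k = 0, 0, 2, 2/3, -2/3, -4/5, …
ICs: h(0) = 0, h′(0) = 0, h′′(0) = 4.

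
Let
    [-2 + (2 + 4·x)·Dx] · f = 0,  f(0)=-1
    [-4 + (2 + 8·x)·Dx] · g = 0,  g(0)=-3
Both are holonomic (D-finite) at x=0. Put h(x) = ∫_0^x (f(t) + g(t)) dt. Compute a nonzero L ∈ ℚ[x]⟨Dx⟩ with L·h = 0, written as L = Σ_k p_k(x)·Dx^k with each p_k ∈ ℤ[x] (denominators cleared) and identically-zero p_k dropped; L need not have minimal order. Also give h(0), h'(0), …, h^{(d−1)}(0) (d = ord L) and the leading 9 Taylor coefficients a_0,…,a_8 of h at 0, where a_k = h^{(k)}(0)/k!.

f: a_k = -1, -1, 1/2, -1/2, 5/8, -7/8, 21/16, -33/16, 429/128, …
g: a_k = -3, -6, 6, -12, 30, -84, 252, -792, 2574, …
Sum ⇒ L₀ = lclm(L_f,L_g) in ℚ(x)⟨Dx⟩.
h=∫₀ˣh₀: take L = L₀·Dx.
L = -2·Dx + (3 + 8·x)·Dx^2 + (1 + 6·x + 8·x^2)·Dx^3  (order 3).
h: a_k = 0, -4, -7/2, 13/6, -25/8, 49/8, -679/48, 579/16, -12705/128, …
ICs: h(0) = 0, h′(0) = -4, h′′(0) = -7.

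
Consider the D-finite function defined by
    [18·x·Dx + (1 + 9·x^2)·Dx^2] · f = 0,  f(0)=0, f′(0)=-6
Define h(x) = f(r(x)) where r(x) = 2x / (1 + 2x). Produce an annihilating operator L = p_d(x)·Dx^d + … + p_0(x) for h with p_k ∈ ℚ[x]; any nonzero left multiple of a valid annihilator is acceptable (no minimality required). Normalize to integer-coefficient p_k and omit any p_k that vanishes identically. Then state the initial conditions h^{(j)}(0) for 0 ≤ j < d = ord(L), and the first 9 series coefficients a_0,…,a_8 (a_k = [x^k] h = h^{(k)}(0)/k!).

f: a_k = 0, -6, 0, 18, 0, -486/5, 0, 4374/7, 0, …
Substitute x→r, Dx→(1/r')Dx; clear ⇒ L₀.
L = (4 + 80·x)·Dx + (1 + 4·x + 40·x^2)·Dx^2  (order 2).
h: a_k = 0, -12, 24, 96, -768, 768/5, 19968, -509952/7, -344064, …
ICs: h(0) = 0, h′(0) = -12.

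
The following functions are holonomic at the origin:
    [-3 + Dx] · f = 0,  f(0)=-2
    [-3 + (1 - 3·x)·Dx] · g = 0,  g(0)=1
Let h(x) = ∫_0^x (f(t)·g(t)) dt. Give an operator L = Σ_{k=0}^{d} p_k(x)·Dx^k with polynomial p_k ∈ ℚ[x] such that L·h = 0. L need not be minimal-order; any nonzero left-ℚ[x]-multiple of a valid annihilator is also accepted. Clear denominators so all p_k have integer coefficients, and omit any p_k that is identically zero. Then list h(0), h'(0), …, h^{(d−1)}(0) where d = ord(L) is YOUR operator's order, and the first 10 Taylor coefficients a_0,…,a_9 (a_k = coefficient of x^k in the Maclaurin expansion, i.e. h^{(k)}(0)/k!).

L = (6 - 9·x)·Dx + (-1 + 3·x)·Dx^2  (order 2).
h: a_k = 0, -2, -6, -15, -36, -351/4, -4401/20, -158517/280, -166455/112, -8877681/2240, …
ICs: h(0) = 0, h′(0) = -2.

f: a_k = -2, -6, -9, -9, -27/4, -81/20, -81/40, -243/280, -729/2240, -243/2240, …
g: a_k = 1, 3, 9, 27, 81, 243, 729, 2187, 6561, 19683, …
f·g: L₀ = L_f ⊗_s L_g, ord ≤ 1·1.
∫: right-multiply L₀ by Dx.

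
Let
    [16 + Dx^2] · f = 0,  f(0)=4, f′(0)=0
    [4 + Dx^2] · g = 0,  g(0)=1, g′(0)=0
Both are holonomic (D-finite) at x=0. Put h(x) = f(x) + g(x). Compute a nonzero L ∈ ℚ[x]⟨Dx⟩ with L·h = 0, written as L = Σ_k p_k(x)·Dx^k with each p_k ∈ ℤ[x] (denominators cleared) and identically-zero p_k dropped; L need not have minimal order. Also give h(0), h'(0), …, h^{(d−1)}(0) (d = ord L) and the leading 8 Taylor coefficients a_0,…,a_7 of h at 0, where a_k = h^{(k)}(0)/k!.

L = 64 + 20·Dx^2 + Dx^4  (order 4).
h: a_k = 5, 0, -34, 0, 130/3, 0, -1028/45, 0, …
ICs: h(0) = 5, h′(0) = 0, h′′(0) = -68, h′′′(0) = 0.

f: a_k = 4, 0, -32, 0, 128/3, 0, -1024/45, 0, …
g: a_k = 1, 0, -2, 0, 2/3, 0, -4/45, 0, …
h₀=f+g: left-lcm gives L₀, ord ≤ 4.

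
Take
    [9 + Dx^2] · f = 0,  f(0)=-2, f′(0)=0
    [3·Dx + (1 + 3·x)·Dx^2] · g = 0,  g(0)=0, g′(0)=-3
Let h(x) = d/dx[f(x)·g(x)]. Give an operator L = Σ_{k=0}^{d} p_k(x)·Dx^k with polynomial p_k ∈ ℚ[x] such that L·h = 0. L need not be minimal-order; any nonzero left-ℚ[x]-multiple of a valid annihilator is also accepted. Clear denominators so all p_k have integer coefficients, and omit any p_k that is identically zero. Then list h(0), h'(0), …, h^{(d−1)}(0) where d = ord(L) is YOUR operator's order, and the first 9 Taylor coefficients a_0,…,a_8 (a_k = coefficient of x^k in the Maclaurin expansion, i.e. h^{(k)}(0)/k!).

f: a_k = -2, 0, 9, 0, -27/4, 0, 81/40, 0, -729/2240, …
g: a_k = 0, -3, 9/2, -9, 81/4, -243/5, 243/2, -2187/7, 6561/8, …
f·g: L₀ = L_f ⊗_s L_g, ord ≤ 2·2.
Derive L from L₀ (diff closure).
L = (-675 - 3564·x - 10206·x^2 + 8748·x^3 + 94041·x^4 + 157464·x^5 + 78732·x^6) + (-216 - 864·x + 1620·x^2 + 14580·x^3 + 29160·x^4 + 17496·x^5)·Dx + (-84 - 396·x - 378·x^2 + 5832·x^3 + 23814·x^4 + 34992·x^5 + 17496·x^6)·Dx^2 + (-24 - 96·x + 180·x^2 + 1620·x^3 + 3240·x^4 + 1944·x^5)·Dx^3 + (-1 + 84·x^2 + 540·x^3 + 1485·x^4 + 1944·x^5 + 972·x^6)·Dx^4  (order 4).
h: a_k = 6, -18, -27, 0, 729/4, -2187/4, 67797/40, -26973/5, 7551711/448, …
ICs: h(0) = 6, h′(0) = -18, h′′(0) = -54, h′′′(0) = 0.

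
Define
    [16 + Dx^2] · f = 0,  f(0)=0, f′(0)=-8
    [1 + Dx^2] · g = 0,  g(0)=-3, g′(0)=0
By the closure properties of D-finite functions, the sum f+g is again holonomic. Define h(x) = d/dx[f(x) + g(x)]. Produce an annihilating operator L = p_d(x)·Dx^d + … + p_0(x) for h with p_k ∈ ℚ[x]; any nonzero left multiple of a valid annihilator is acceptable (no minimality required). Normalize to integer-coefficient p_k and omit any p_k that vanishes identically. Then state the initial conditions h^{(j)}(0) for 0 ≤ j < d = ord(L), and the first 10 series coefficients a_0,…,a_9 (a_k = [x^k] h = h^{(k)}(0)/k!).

L = 16 + 17·Dx^2 + Dx^4  (order 4).
h: a_k = -8, 3, 64, -1/2, -256/3, 1/40, 2048/45, -1/1680, -4096/315, 1/120960, …
ICs: h(0) = -8, h′(0) = 3, h′′(0) = 128, h′′′(0) = -3.

f: a_k = 0, -8, 0, 64/3, 0, -256/15, 0, 2048/315, 0, -4096/2835, …
g: a_k = -3, 0, 3/2, 0, -1/8, 0, 1/240, 0, -1/13440, 0, …
Sum ⇒ L₀ = lclm(L_f,L_g) in ℚ(x)⟨Dx⟩.
h=h₀': d/dx-closure on L₀ ⇒ L.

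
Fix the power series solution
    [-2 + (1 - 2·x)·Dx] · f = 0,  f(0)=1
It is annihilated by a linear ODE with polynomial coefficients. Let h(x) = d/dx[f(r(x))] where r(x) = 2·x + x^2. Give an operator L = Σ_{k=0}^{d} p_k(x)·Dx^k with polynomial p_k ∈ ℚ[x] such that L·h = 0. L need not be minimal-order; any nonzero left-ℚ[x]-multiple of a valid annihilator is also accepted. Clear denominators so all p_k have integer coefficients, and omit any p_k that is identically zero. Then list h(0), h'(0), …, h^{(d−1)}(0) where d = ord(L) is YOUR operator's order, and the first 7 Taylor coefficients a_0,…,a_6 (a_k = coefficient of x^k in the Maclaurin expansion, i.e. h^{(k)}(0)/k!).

f: a_k = 1, 2, 4, 8, 16, 32, 64, …
h₀=f(r): pull back L_f along r ⇒ L₀.
h₀' ⇒ L via d/dx closure of L₀.
L = (9 + 12·x + 6·x^2) + (-1 + 3·x + 6·x^2 + 2·x^3)·Dx  (order 1).
h: a_k = 4, 36, 240, 1424, 7920, 42288, 219520, …
ICs: h(0) = 4.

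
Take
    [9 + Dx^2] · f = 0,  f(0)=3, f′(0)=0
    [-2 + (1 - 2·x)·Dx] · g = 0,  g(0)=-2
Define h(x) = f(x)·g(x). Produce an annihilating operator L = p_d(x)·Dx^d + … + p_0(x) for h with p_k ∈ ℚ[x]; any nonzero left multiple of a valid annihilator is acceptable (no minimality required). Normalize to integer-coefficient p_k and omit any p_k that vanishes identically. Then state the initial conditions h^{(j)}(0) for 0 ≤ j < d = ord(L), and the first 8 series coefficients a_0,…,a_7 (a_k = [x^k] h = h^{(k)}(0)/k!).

f: a_k = 3, 0, -27/2, 0, 81/8, 0, -243/80, 0, …
g: a_k = -2, -4, -8, -16, -32, -64, -128, -256, …
Sym-product of L_f,L_g gives L₀ (≤ ord 2).
L = (-9 + 18·x) + 4·Dx + (-1 + 2·x)·Dx^2  (order 2).
h: a_k = -6, -12, 3, 6, -33/4, -33/2, -1077/40, -1077/20, …
ICs: h(0) = -6, h′(0) = -12.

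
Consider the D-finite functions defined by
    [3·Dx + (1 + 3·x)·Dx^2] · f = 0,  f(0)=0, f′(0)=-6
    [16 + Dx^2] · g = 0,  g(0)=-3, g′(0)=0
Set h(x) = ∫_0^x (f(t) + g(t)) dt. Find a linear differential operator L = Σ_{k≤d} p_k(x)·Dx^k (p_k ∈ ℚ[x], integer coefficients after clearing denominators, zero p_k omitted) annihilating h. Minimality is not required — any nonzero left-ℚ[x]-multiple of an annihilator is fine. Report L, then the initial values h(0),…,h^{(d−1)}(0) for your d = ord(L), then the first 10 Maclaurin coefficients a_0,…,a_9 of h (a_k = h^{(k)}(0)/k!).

L = (1680 + 2304·x + 3456·x^2)·Dx^2 + (272 + 1584·x + 3456·x^2 + 3456·x^3)·Dx^3 + (105 + 144·x + 216·x^2)·Dx^4 + (17 + 99·x + 216·x^2 + 216·x^3)·Dx^5  (order 5).
h: a_k = 0, -3, -3, 11, -9/2, 17/10, -81/5, 3901/105, -2187/28, 686857/3780, …
ICs: h(0) = 0, h′(0) = -3, h′′(0) = -6, h′′′(0) = 66, h′′′′(0) = -108.

f: a_k = 0, -6, 9, -18, 81/2, -486/5, 243, -4374/7, 6561/4, -4374, …
g: a_k = -3, 0, 24, 0, -32, 0, 256/15, 0, -512/105, 0, …
h₀=f+g: left-lcm gives L₀, ord ≤ 4.
Integrate: L := L₀·Dx.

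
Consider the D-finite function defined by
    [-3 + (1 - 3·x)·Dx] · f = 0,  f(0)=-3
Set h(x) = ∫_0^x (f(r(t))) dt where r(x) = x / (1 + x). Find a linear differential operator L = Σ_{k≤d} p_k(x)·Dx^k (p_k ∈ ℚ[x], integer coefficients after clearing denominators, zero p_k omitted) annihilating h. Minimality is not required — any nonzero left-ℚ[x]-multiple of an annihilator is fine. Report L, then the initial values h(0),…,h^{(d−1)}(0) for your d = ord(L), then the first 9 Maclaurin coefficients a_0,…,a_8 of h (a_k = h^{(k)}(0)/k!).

L = 3·Dx + (-1 + x + 2·x^2)·Dx^2  (order 2).
h: a_k = 0, -3, -9/2, -6, -9, -72/5, -24, -288/7, -72, …
ICs: h(0) = 0, h′(0) = -3.

f: a_k = -3, -9, -27, -81, -243, -729, -2187, -6561, -19683, …
h₀=f(r): pull back L_f along r ⇒ L₀.
∫: right-multiply L₀ by Dx.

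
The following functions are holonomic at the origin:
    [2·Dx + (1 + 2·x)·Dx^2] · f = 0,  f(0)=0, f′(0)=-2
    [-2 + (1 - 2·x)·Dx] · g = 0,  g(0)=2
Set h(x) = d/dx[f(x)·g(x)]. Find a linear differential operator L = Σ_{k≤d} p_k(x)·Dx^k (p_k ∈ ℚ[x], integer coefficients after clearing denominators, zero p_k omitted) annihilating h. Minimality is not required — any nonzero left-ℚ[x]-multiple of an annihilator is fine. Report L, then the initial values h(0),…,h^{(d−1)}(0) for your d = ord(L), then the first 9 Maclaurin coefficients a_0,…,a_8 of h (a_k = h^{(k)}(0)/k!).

L = 16 + (2 + 20·x)·Dx + (-1 + 4·x^2)·Dx^2  (order 2).
h: a_k = -4, -8, -40, -224/3, -752/3, -2368/5, -20416/15, -272896/105, -240512/35, …
ICs: h(0) = -4, h′(0) = -8.

f: a_k = 0, -2, 2, -8/3, 4, -32/5, 32/3, -128/7, 32, …
g: a_k = 2, 4, 8, 16, 32, 64, 128, 256, 512, …
h₀=f·g: eliminate ⇒ L₀, order ≤ 2·1.
h=h₀': d/dx-closure on L₀ ⇒ L.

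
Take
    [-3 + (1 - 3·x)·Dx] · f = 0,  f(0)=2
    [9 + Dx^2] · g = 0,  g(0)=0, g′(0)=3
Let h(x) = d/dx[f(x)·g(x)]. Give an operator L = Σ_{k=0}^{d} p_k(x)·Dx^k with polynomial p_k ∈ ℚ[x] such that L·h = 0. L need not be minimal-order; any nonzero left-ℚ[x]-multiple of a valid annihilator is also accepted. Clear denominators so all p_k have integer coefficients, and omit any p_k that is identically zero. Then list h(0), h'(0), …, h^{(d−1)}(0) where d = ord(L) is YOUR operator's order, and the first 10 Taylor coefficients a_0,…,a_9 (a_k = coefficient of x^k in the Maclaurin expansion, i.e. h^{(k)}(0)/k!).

f: a_k = 2, 6, 18, 54, 162, 486, 1458, 4374, 13122, 39366, …
g: a_k = 0, 3, 0, -9/2, 0, 81/40, 0, -243/560, 0, 243/4480, …
Sym-product of L_f,L_g gives L₀ (≤ ord 2).
Differentiate: ansatz ord ≤ ord L₀ ⇒ L.
L = (-9 - 54·x + 81·x^2) + (-6 + 18·x)·Dx + (1 - 6·x + 9·x^2)·Dx^2  (order 2).
h: a_k = 6, 36, 135, 540, 8181/4, 73629/10, 1030563/40, 3091689/35, 667807011/2240, 222602337/224, …
ICs: h(0) = 6, h′(0) = 36.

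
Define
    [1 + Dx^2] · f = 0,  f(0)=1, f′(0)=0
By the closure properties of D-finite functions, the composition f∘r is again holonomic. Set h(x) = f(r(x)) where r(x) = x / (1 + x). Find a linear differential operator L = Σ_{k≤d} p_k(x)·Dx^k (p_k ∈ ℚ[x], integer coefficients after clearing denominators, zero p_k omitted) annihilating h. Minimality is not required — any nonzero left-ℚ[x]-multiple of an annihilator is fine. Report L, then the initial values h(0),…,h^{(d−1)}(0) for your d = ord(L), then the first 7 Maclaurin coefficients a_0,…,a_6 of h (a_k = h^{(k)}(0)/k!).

L = 1 + (2 + 6·x + 6·x^2 + 2·x^3)·Dx + (1 + 4·x + 6·x^2 + 4·x^3 + x^4)·Dx^2  (order 2).
h: a_k = 1, 0, -1/2, 1, -35/24, 11/6, -1501/720, …
ICs: h(0) = 1, h′(0) = 0.

f: a_k = 1, 0, -1/2, 0, 1/24, 0, -1/720, …
Change of var in L_f (x↦r) gives L₀.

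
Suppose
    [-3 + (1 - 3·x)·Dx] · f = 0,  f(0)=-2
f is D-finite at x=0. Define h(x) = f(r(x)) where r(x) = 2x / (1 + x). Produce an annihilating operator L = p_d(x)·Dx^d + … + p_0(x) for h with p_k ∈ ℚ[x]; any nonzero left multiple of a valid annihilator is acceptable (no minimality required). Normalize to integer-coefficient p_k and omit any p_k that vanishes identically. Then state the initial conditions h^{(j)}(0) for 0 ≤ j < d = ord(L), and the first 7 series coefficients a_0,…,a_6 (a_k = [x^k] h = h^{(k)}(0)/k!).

L = 6 + (-1 + 4·x + 5·x^2)·Dx  (order 1).
h: a_k = -2, -12, -60, -300, -1500, -7500, -37500, …
ICs: h(0) = -2.

f: a_k = -2, -6, -18, -54, -162, -486, -1458, …
Change of var in L_f (x↦r) gives L₀.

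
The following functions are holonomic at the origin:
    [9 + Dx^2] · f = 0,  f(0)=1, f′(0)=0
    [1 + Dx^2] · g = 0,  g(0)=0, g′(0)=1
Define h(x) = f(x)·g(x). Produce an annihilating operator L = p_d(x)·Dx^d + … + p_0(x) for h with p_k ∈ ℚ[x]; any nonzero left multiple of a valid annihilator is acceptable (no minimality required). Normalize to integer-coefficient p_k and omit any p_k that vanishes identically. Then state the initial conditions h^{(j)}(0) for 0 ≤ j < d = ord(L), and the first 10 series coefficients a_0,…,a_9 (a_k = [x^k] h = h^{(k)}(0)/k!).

f: a_k = 1, 0, -9/2, 0, 27/8, 0, -81/80, 0, 729/4480, 0, …
g: a_k = 0, 1, 0, -1/6, 0, 1/120, 0, -1/5040, 0, 1/362880, …
L₀ := L_f ⊗_s L_g (sym. prod.), ord ≤ 4.
L = 64 + 20·Dx^2 + Dx^4  (order 4).
h: a_k = 0, 1, 0, -14/3, 0, 62/15, 0, -508/315, 0, 146/405, …
ICs: h(0) = 0, h′(0) = 1, h′′(0) = 0, h′′′(0) = -28.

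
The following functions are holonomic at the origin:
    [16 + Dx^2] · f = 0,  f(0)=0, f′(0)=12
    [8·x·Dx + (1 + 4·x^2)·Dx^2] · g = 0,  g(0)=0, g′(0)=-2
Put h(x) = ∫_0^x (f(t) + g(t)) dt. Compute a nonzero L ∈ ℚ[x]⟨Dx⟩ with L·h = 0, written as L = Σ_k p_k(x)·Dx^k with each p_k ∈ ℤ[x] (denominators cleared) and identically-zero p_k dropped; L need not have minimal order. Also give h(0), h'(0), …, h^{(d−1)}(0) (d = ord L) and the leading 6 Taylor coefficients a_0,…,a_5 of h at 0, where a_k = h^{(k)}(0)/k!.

f: a_k = 0, 12, 0, -32, 0, 128/5, …
g: a_k = 0, -2, 0, 8/3, 0, -32/5, …
f+g: L₀ = lclm(L_f,L_g), ord ≤ 2+2.
Integrate: L := L₀·Dx.
L = (-512·x + 5120·x^3 + 4096·x^5)·Dx^2 + (16 + 512·x^2 + 2304·x^4 + 2048·x^6)·Dx^3 + (-32·x + 320·x^3 + 256·x^5)·Dx^4 + (1 + 32·x^2 + 144·x^4 + 128·x^6)·Dx^5  (order 5).
h: a_k = 0, 0, 5, 0, -22/3, 0, …
ICs: h(0) = 0, h′(0) = 0, h′′(0) = 10, h′′′(0) = 0, h′′′′(0) = -176.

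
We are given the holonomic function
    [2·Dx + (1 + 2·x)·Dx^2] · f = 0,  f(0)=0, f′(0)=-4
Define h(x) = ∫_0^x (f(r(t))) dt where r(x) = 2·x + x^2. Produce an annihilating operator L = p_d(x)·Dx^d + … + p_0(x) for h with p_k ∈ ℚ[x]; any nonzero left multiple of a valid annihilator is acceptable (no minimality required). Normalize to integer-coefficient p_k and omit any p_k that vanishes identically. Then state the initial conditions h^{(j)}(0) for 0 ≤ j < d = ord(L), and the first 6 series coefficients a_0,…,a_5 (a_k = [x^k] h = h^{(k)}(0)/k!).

f: a_k = 0, -4, 4, -16/3, 8, -64/5, …
L₀ from L_f via x↦r, Dx↦r'^{-1}Dx.
Integrate: L := L₀·Dx.
L = (3 + 4·x + 2·x^2)·Dx^2 + (1 + 5·x + 6·x^2 + 2·x^3)·Dx^3  (order 3).
h: a_k = 0, 0, -4, 4, -20/3, 68/5, …
ICs: h(0) = 0, h′(0) = 0, h′′(0) = -8.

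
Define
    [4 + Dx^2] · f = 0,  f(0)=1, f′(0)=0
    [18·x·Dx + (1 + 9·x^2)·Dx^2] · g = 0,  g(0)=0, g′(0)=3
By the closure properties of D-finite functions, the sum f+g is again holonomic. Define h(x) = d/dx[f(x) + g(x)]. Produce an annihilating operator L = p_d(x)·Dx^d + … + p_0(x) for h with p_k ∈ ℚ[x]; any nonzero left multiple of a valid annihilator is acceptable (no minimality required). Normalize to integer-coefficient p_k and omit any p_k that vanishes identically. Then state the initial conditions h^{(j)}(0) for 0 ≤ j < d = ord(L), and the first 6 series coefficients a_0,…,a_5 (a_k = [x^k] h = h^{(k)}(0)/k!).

f: a_k = 1, 0, -2, 0, 2/3, 0, …
g: a_k = 0, 3, 0, -9, 0, 243/5, …
Weyl lclm of L_f,L_g ⇒ L₀ (ord ≤ 4).
Differentiate: ansatz ord ≤ ord L₀ ⇒ L.
L = (-3744·x + 37584·x^3 + 11664·x^5) + (-28 + 864·x^2 + 10692·x^4 + 5832·x^6)·Dx + (-936·x + 9396·x^3 + 2916·x^5)·Dx^2 + (-7 + 216·x^2 + 2673·x^4 + 1458·x^6)·Dx^3  (order 3).
h: a_k = 3, -4, -27, 8/3, 243, -8/15, …
ICs: h(0) = 3, h′(0) = -4, h′′(0) = -54.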